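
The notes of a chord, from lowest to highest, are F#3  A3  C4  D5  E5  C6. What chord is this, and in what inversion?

The distinct note names are F#, A, C, D, E. Stacked in thirds they read D–F#–A–C–E, which is a dominant ninth chord on D.
F# is the third of D dominant ninth; third in the bass means first inversion.

D dominant ninth, first inversion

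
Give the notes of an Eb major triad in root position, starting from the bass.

Eb major is Eb–G–Bb. Root position puts the root (Eb) in the bass, with the remaining tones above: Eb, G, Bb.

Eb, G, Bb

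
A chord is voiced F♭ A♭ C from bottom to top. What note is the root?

Fb

Reordering Fb, Ab, C into stacked thirds gives Fb–Ab–C; the bottom of that stack, Fb, is the root.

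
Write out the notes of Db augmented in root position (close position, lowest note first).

Db augmented is Db–F–A. Root position puts the root (Db) in the bass, with the remaining tones above: Db, F, A.

Db, F, A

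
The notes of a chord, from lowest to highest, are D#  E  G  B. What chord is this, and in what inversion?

The pitch classes D#, E, G, B arrange in thirds as E–G–B–D#: an E minor-major seventh chord.
With the seventh (D#) in the bass, the chord is in third inversion (figured bass 4/2).

E minor-major seventh, third inversion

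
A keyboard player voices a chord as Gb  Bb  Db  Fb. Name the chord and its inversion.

The distinct note names are Gb, Bb, Db, Fb. Stacked in thirds they read Gb–Bb–Db–Fb, which is a dominant seventh chord on Gb.
The lowest note is Gb, the root of the chord, so this is root position (figured bass 7).

Gb dominant seventh, root position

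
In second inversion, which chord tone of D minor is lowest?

A

D minor is D–F–A. Second inversion places the fifth in the bass: A.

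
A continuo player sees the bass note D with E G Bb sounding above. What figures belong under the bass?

4/2

The notes D, E, G, Bb stack in thirds as E–G–Bb–D — an E half-diminished seventh chord. The bass D is the seventh, so this is third inversion: figured 4/2.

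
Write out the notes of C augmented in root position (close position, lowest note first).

The chord tones are C–E–G#. With the root (C) lowest for root position: C, E, G#.

C, E, G#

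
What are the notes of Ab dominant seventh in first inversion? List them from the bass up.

C, Eb, Gb, Ab

The chord tones are Ab–C–Eb–Gb. With the third (C) lowest for first inversion: C, Eb, Gb, Ab.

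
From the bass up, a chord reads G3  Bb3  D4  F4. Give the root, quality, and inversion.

G minor seventh, root position

Reducing to letter names: G, Bb, D, F. These stack in thirds as G–Bb–D–F — a G minor seventh chord.
With the root (G) in the bass, the chord is in root position (figured bass 7).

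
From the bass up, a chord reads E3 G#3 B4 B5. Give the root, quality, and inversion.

Reducing to letter names: E, G#, B. These stack in thirds as E–G#–B — an E major triad.
E is the root of E major; root in the bass means root position (figured bass 5/3).

E major, root position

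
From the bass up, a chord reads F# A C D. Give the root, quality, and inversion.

The distinct note names are F#, A, C, D. Stacked in thirds they read D–F#–A–C, which is a dominant seventh chord on D.
With the third (F#) in the bass, the chord is in first inversion (figured bass 6/5).

D dominant seventh, first inversion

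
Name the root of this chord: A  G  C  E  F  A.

F

A, G, C, E, F are the tones of an F major ninth chord (F–A–C–E–G), making F the root.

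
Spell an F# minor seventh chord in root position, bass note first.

F#, A, C#, E

Spelling F# minor seventh: F#–A–C#–E. In root position the root is bass, giving F#, A, C#, E from the bottom.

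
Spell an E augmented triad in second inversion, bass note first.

E augmented is E–G#–B#. Second inversion puts the fifth (B#) in the bass, with the remaining tones above: B#, E, G#.

B#, E, G#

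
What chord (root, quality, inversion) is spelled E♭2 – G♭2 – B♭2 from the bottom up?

Eb minor, root position

The distinct note names are Eb, Gb, Bb. Stacked in thirds they read Eb–Gb–Bb, which is a minor triad on Eb.
The lowest note is Eb, the root of the chord, so this is root position (figured bass 5/3).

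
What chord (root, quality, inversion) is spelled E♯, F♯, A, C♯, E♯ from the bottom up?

F# minor-major seventh, third inversion

The pitch classes E#, F#, A, C# arrange in thirds as F#–A–C#–E#: an F# minor-major seventh chord.
The lowest note is E#, the seventh of the chord, so this is third inversion (figured bass 4/2).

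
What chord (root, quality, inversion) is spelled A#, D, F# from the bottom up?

D augmented, second inversion

Reducing to letter names: A#, D, F#. These stack in thirds as D–F#–A# — a D augmented triad.
A# is the fifth of D augmented; fifth in the bass means second inversion (figured bass 6/4).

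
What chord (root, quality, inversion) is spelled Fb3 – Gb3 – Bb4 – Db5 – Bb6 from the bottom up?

Gb dominant seventh, third inversion

Reducing to letter names: Fb, Gb, Bb, Db. These stack in thirds as Gb–Bb–Db–Fb — a Gb dominant seventh chord.
With the seventh (Fb) in the bass, the chord is in third inversion (figured bass 4/2).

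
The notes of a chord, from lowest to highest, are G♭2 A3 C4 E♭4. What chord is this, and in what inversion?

The pitch classes Gb, A, C, Eb arrange in thirds as A–C–Eb–Gb: an A diminished seventh chord.
Gb is the seventh of A diminished seventh; seventh in the bass means third inversion (figured bass 4/2).

A diminished seventh, third inversion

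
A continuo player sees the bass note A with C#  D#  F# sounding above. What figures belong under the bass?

4/3

The notes A, C#, D#, F# stack in thirds as D#–F#–A–C# — a D# half-diminished seventh chord. The bass A is the fifth, so this is second inversion: figured 4/3.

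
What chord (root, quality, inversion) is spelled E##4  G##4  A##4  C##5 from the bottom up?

A## minor seventh, second inversion

Reducing to letter names: E##, G##, A##, C##. These stack in thirds as A##–C##–E##–G## — an A## minor seventh chord.
The lowest note is E##, the fifth of the chord, so this is second inversion (figured bass 4/3).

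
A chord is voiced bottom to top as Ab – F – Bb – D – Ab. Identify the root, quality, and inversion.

Reducing to letter names: Ab, F, Bb, D. These stack in thirds as Bb–D–F–Ab — a Bb dominant seventh chord.
Ab is the seventh of Bb dominant seventh; seventh in the bass means third inversion (figured bass 4/2).

Bb dominant seventh, third inversion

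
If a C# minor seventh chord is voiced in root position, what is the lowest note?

C#

In root position the root is lowest. For C# minor seventh (C#–E–G#–B) that is C#.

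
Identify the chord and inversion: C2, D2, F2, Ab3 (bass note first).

The pitch classes C, D, F, Ab arrange in thirds as D–F–Ab–C: a D half-diminished seventh chord.
C is the seventh of D half-diminished seventh; seventh in the bass means third inversion (figured bass 4/2).

D half-diminished seventh, third inversion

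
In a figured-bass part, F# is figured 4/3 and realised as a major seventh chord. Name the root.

The figures 4/3 mean the fifth of the chord is in the bass. If F# is the fifth of a major seventh chord, the root is B (chord tones B–D#–F#–A#).

B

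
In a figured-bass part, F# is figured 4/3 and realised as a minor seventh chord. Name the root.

B

The figures 4/3 mean the fifth of the chord is in the bass. If F# is the fifth of a minor seventh chord, the root is B (chord tones B–D–F#–A).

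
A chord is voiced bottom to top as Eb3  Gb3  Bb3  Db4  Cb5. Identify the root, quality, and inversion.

The pitch classes Eb, Gb, Bb, Db, Cb arrange in thirds as Cb–Eb–Gb–Bb–Db: a Cb major ninth chord.
With the third (Eb) in the bass, the chord is in first inversion.

Cb major ninth, first inversion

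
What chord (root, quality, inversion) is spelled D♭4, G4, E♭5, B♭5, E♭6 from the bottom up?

Eb dominant seventh, third inversion

Reducing to letter names: Db, G, Eb, Bb. These stack in thirds as Eb–G–Bb–Db — an Eb dominant seventh chord.
With the seventh (Db) in the bass, the chord is in third inversion (figured bass 4/2).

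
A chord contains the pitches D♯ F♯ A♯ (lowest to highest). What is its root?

The distinct letter names are D#, F#, A#. Arranged as a stack of thirds they read D#–F#–A#, so D# is the root (a D# minor triad).

D#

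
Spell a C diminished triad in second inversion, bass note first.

The chord tones are C–Eb–Gb. With the fifth (Gb) lowest for second inversion: Gb, C, Eb.

Gb, C, Eb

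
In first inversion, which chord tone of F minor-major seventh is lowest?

Ab

In first inversion the third is lowest. For F minor-major seventh (F–Ab–C–E) that is Ab.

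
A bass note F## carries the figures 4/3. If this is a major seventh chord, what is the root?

B#

The figures 4/3 mean the fifth of the chord is in the bass. If F## is the fifth of a major seventh chord, the root is B# (chord tones B#–D##–F##–A##).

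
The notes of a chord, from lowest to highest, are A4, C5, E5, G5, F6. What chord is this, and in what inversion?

The distinct note names are A, C, E, G, F. Stacked in thirds they read F–A–C–E–G, which is a major ninth chord on F.
A is the third of F major ninth; third in the bass means first inversion.

F major ninth, first inversion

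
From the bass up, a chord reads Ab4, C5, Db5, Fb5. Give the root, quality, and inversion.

The distinct note names are Ab, C, Db, Fb. Stacked in thirds they read Db–Fb–Ab–C, which is a minor-major seventh chord on Db.
With the fifth (Ab) in the bass, the chord is in second inversion (figured bass 4/3).

Db minor-major seventh, second inversion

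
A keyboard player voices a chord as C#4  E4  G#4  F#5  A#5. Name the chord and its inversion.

The distinct note names are C#, E, G#, F#, A#. Stacked in thirds they read F#–A#–C#–E–G#, which is a dominant ninth chord on F#.
C# is the fifth of F# dominant ninth; fifth in the bass means second inversion.

F# dominant ninth, second inversion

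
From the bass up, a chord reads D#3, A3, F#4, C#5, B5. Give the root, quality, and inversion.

Reducing to letter names: D#, A, F#, C#, B. These stack in thirds as B–D#–F#–A–C# — a B dominant ninth chord.
D# is the third of B dominant ninth; third in the bass means first inversion.

B dominant ninth, first inversion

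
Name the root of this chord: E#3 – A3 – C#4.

A

Reordering E#, A, C# into stacked thirds gives A–C#–E#; the bottom of that stack, A, is the root.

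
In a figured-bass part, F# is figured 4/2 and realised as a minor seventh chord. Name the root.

The figures 4/2 mean the seventh of the chord is in the bass. If F# is the seventh of a minor seventh chord, the root is G# (chord tones G#–B–D#–F#).

G#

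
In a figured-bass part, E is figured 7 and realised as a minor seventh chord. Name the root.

E

The figures 7 mean the root of the chord is in the bass. If E is the root of a minor seventh chord, the root is E (chord tones E–G–B–D).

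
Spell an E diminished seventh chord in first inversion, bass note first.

E diminished seventh is E–G–Bb–Db. First inversion puts the third (G) in the bass, with the remaining tones above: G, Bb, Db, E.

G, Bb, Db, E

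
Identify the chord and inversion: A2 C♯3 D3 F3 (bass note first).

Reducing to letter names: A, C#, D, F. These stack in thirds as D–F–A–C# — a D minor-major seventh chord.
The lowest note is A, the fifth of the chord, so this is second inversion (figured bass 4/3).

D minor-major seventh, second inversion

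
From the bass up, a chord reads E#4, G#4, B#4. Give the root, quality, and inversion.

The pitch classes E#, G#, B# arrange in thirds as E#–G#–B#: an E# minor triad.
The lowest note is E#, the root of the chord, so this is root position (figured bass 5/3).

E# minor, root position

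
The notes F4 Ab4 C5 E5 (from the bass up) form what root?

F

Reordering F, Ab, C, E into stacked thirds gives F–Ab–C–E; the bottom of that stack, F, is the root.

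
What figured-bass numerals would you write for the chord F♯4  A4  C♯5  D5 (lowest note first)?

The notes F#, A, C#, D stack in thirds as D–F#–A–C# — a D major seventh chord. The bass F# is the third, so this is first inversion: figured 6/5.

6/5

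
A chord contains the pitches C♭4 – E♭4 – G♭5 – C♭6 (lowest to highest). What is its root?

Cb

Reordering Cb, Eb, Gb into stacked thirds gives Cb–Eb–Gb; the bottom of that stack, Cb, is the root.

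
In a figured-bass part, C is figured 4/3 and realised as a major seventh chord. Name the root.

F

The figures 4/3 mean the fifth of the chord is in the bass. If C is the fifth of a major seventh chord, the root is F (chord tones F–A–C–E).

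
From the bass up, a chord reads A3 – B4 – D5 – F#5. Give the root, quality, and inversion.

Reducing to letter names: A, B, D, F#. These stack in thirds as B–D–F#–A — a B minor seventh chord.
With the seventh (A) in the bass, the chord is in third inversion (figured bass 4/2).

B minor seventh, third inversion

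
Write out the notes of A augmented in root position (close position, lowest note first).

A augmented is A–C#–E#. Root position puts the root (A) in the bass, with the remaining tones above: A, C#, E#.

A, C#, E#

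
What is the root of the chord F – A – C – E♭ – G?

F

The distinct letter names are F, A, C, Eb, G. Arranged as a stack of thirds they read F–A–C–Eb–G, so F is the root (an F dominant ninth chord).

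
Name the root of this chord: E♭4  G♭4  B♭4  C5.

C

Reordering Eb, Gb, Bb, C into stacked thirds gives C–Eb–Gb–Bb; the bottom of that stack, C, is the root.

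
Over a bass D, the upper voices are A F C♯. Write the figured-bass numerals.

7

The notes D, A, F, C# stack in thirds as D–F–A–C# — a D minor-major seventh chord. The bass D is the root, so this is root position: figured 7.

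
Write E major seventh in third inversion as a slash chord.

Emaj7/D#

Third inversion of E major seventh has the seventh (D#) in the bass. As a slash chord: Emaj7/D#.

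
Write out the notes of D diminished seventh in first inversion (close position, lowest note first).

Spelling D diminished seventh: D–F–Ab–Cb. In first inversion the third is bass, giving F, Ab, Cb, D from the bottom.

F, Ab, Cb, D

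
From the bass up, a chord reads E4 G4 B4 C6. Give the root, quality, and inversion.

The pitch classes E, G, B, C arrange in thirds as C–E–G–B: a C major seventh chord.
The lowest note is E, the third of the chord, so this is first inversion (figured bass 6/5).

C major seventh, first inversion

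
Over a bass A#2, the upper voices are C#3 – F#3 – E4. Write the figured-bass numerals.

The notes A#, C#, F#, E stack in thirds as F#–A#–C#–E — an F# dominant seventh chord. The bass A# is the third, so this is first inversion: figured 6/5.

6/5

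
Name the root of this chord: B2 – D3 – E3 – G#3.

B, D, E, G# are the tones of an E dominant seventh chord (E–G#–B–D), making E the root.

E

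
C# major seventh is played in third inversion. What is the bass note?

B#

In third inversion the seventh is lowest. For C# major seventh (C#–E#–G#–B#) that is B#.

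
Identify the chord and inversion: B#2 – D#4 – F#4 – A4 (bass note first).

The pitch classes B#, D#, F#, A arrange in thirds as B#–D#–F#–A: a B# diminished seventh chord.
B# is the root of B# diminished seventh; root in the bass means root position (figured bass 7).

B# diminished seventh, root position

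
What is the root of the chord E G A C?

The distinct letter names are E, G, A, C. Arranged as a stack of thirds they read A–C–E–G, so A is the root (an A minor seventh chord).

A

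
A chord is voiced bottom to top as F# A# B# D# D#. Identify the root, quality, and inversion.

B# half-diminished seventh, second inversion

The pitch classes F#, A#, B#, D# arrange in thirds as B#–D#–F#–A#: a B# half-diminished seventh chord.
With the fifth (F#) in the bass, the chord is in second inversion (figured bass 4/3).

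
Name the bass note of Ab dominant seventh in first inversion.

The third of Ab dominant seventh (Ab–C–Eb–Gb) is C; that is the bass in first inversion.

C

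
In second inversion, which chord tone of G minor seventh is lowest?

In second inversion the fifth is lowest. For G minor seventh (G–Bb–D–F) that is D.

D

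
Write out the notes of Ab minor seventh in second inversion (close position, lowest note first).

Eb, Gb, Ab, Cb

Spelling Ab minor seventh: Ab–Cb–Eb–Gb. In second inversion the fifth is bass, giving Eb, Gb, Ab, Cb from the bottom.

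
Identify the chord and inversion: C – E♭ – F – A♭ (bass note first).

Reducing to letter names: C, Eb, F, Ab. These stack in thirds as F–Ab–C–Eb — an F minor seventh chord.
With the fifth (C) in the bass, the chord is in second inversion (figured bass 4/3).

F minor seventh, second inversion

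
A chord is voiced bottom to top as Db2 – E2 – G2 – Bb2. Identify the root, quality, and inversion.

E diminished seventh, third inversion

Reducing to letter names: Db, E, G, Bb. These stack in thirds as E–G–Bb–Db — an E diminished seventh chord.
With the seventh (Db) in the bass, the chord is in third inversion (figured bass 4/2).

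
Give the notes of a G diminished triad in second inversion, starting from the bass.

Db, G, Bb

Spelling G diminished: G–Bb–Db. In second inversion the fifth is bass, giving Db, G, Bb from the bottom.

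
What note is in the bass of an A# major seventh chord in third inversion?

In third inversion the seventh is lowest. For A# major seventh (A#–C##–E#–G##) that is G##.

G##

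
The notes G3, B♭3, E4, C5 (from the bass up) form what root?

Reordering G, Bb, E, C into stacked thirds gives C–E–G–Bb; the bottom of that stack, C, is the root.

C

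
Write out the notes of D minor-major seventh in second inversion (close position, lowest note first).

A, C#, D, F

D minor-major seventh is D–F–A–C#. Second inversion puts the fifth (A) in the bass, with the remaining tones above: A, C#, D, F.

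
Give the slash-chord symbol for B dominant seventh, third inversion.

B7/A

Third inversion of B dominant seventh has the seventh (A) in the bass. As a slash chord: B7/A.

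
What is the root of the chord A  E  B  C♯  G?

A

A, E, B, C#, G are the tones of an A dominant ninth chord (A–C#–E–G–B), making A the root.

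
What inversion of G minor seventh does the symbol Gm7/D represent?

second inversion

Gm7/D means G minor seventh with D in the bass. D is the fifth of G minor seventh (G–Bb–D–F), so this is second inversion.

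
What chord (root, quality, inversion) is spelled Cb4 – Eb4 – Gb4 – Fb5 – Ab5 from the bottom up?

The pitch classes Cb, Eb, Gb, Fb, Ab arrange in thirds as Fb–Ab–Cb–Eb–Gb: an Fb major ninth chord.
With the fifth (Cb) in the bass, the chord is in second inversion.

Fb major ninth, second inversion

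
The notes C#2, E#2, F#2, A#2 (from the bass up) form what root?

The distinct letter names are C#, E#, F#, A#. Arranged as a stack of thirds they read F#–A#–C#–E#, so F# is the root (an F# major seventh chord).

F#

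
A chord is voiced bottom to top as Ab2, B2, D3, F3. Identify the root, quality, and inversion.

Reducing to letter names: Ab, B, D, F. These stack in thirds as B–D–F–Ab — a B diminished seventh chord.
With the seventh (Ab) in the bass, the chord is in third inversion (figured bass 4/2).

B diminished seventh, third inversion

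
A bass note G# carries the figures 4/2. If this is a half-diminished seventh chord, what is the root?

The figures 4/2 mean the seventh of the chord is in the bass. If G# is the seventh of a half-diminished seventh chord, the root is A# (chord tones A#–C#–E–G#).

A#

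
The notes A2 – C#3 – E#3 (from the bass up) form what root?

The distinct letter names are A, C#, E#. Arranged as a stack of thirds they read A–C#–E#, so A is the root (an A augmented triad).

A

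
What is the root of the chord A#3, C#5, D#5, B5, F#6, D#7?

A#, C#, D#, B, F# are the tones of a B major ninth chord (B–D#–F#–A#–C#), making B the root.

B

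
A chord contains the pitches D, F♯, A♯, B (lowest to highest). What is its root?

B

D, F#, A#, B are the tones of a B minor-major seventh chord (B–D–F#–A#), making B the root.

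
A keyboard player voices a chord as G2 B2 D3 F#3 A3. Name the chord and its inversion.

G major ninth, root position

The distinct note names are G, B, D, F#, A. Stacked in thirds they read G–B–D–F#–A, which is a major ninth chord on G.
The lowest note is G, the root of the chord, so this is root position.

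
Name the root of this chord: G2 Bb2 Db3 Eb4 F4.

G, Bb, Db, Eb, F are the tones of an Eb dominant ninth chord (Eb–G–Bb–Db–F), making Eb the root.

Eb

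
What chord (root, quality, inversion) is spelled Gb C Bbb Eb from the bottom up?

C diminished seventh, second inversion

Reducing to letter names: Gb, C, Bbb, Eb. These stack in thirds as C–Eb–Gb–Bbb — a C diminished seventh chord.
With the fifth (Gb) in the bass, the chord is in second inversion (figured bass 4/3).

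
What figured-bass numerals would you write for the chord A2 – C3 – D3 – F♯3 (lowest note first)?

4/3

The notes A, C, D, F# stack in thirds as D–F#–A–C — a D dominant seventh chord. The bass A is the fifth, so this is second inversion: figured 4/3.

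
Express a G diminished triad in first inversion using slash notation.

Gdim/Bb

First inversion of G diminished has the third (Bb) in the bass. As a slash chord: Gdim/Bb.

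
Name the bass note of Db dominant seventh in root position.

In root position the root is lowest. For Db dominant seventh (Db–F–Ab–Cb) that is Db.

Db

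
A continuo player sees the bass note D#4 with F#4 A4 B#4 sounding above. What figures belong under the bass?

The notes D#, F#, A, B# stack in thirds as B#–D#–F#–A — a B# diminished seventh chord. The bass D# is the third, so this is first inversion: figured 6/5.

6/5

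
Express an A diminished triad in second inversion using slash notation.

Adim/Eb

Second inversion of A diminished has the fifth (Eb) in the bass. As a slash chord: Adim/Eb.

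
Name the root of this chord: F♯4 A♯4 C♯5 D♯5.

D#

F#, A#, C#, D# are the tones of a D# minor seventh chord (D#–F#–A#–C#), making D# the root.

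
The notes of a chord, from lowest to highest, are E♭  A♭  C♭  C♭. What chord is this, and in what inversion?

Reducing to letter names: Eb, Ab, Cb. These stack in thirds as Ab–Cb–Eb — an Ab minor triad.
The lowest note is Eb, the fifth of the chord, so this is second inversion (figured bass 6/4).

Ab minor, second inversion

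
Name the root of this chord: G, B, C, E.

Reordering G, B, C, E into stacked thirds gives C–E–G–B; the bottom of that stack, C, is the root.

C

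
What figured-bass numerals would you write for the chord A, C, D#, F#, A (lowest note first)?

4/3

The notes A, C, D#, F# stack in thirds as D#–F#–A–C — a D# diminished seventh chord. The bass A is the fifth, so this is second inversion: figured 4/3.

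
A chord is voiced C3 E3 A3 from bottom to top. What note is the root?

Reordering C, E, A into stacked thirds gives A–C–E; the bottom of that stack, A, is the root.

A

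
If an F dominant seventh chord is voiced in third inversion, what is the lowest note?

F dominant seventh is F–A–C–Eb. Third inversion places the seventh in the bass: Eb.

Eb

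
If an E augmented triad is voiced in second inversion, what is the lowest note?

B#

In second inversion the fifth is lowest. For E augmented (E–G#–B#) that is B#.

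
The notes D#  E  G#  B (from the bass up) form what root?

E

Reordering D#, E, G#, B into stacked thirds gives E–G#–B–D#; the bottom of that stack, E, is the root.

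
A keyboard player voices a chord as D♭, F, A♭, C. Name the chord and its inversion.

Db major seventh, root position

The distinct note names are Db, F, Ab, C. Stacked in thirds they read Db–F–Ab–C, which is a major seventh chord on Db.
The lowest note is Db, the root of the chord, so this is root position (figured bass 7).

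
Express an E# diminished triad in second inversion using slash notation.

Second inversion of E# diminished has the fifth (B) in the bass. As a slash chord: E#dim/B.

E#dim/B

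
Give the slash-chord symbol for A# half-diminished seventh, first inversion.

First inversion of A# half-diminished seventh has the third (C#) in the bass. As a slash chord: A#ø7/C#.

A#ø7/C#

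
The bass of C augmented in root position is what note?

In root position the root is lowest. For C augmented (C–E–G#) that is C.

C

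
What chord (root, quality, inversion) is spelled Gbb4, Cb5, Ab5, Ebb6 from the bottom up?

Ab diminished seventh, third inversion

The distinct note names are Gbb, Cb, Ab, Ebb. Stacked in thirds they read Ab–Cb–Ebb–Gbb, which is a diminished seventh chord on Ab.
Gbb is the seventh of Ab diminished seventh; seventh in the bass means third inversion (figured bass 4/2).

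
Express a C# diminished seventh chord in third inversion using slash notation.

Third inversion of C# diminished seventh has the seventh (Bb) in the bass. As a slash chord: C#dim7/Bb.

C#dim7/Bb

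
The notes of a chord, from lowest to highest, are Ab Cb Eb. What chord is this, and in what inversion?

The distinct note names are Ab, Cb, Eb. Stacked in thirds they read Ab–Cb–Eb, which is a minor triad on Ab.
Ab is the root of Ab minor; root in the bass means root position (figured bass 5/3).

Ab minor, root position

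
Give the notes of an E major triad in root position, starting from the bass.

E, G#, B

Spelling E major: E–G#–B. In root position the root is bass, giving E, G#, B from the bottom.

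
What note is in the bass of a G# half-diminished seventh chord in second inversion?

D

In second inversion the fifth is lowest. For G# half-diminished seventh (G#–B–D–F#) that is D.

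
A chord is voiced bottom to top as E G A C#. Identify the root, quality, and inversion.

The distinct note names are E, G, A, C#. Stacked in thirds they read A–C#–E–G, which is a dominant seventh chord on A.
With the fifth (E) in the bass, the chord is in second inversion (figured bass 4/3).

A dominant seventh, second inversion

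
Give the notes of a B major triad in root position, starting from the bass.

B major is B–D#–F#. Root position puts the root (B) in the bass, with the remaining tones above: B, D#, F#.

B, D#, F#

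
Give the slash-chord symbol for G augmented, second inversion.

Second inversion of G augmented has the fifth (D#) in the bass. As a slash chord: Gaug/D#.

Gaug/D#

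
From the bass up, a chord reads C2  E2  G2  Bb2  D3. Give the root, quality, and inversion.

The pitch classes C, E, G, Bb, D arrange in thirds as C–E–G–Bb–D: a C dominant ninth chord.
With the root (C) in the bass, the chord is in root position.

C dominant ninth, root position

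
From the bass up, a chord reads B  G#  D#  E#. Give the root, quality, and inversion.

The pitch classes B, G#, D#, E# arrange in thirds as E#–G#–B–D#: an E# half-diminished seventh chord.
The lowest note is B, the fifth of the chord, so this is second inversion (figured bass 4/3).

E# half-diminished seventh, second inversion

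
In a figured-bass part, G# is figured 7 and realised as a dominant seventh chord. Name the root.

The figures 7 mean the root of the chord is in the bass. If G# is the root of a dominant seventh chord, the root is G# (chord tones G#–B#–D#–F#).

G#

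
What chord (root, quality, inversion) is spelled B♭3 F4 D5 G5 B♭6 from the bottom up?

G minor seventh, first inversion

Reducing to letter names: Bb, F, D, G. These stack in thirds as G–Bb–D–F — a G minor seventh chord.
The lowest note is Bb, the third of the chord, so this is first inversion (figured bass 6/5).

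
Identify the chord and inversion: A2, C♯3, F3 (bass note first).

F augmented, first inversion

The pitch classes A, C#, F arrange in thirds as F–A–C#: an F augmented triad.
The lowest note is A, the third of the chord, so this is first inversion (figured bass 6).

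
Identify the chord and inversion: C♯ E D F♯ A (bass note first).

Reducing to letter names: C#, E, D, F#, A. These stack in thirds as D–F#–A–C#–E — a D major ninth chord.
C# is the seventh of D major ninth; seventh in the bass means third inversion.

D major ninth, third inversion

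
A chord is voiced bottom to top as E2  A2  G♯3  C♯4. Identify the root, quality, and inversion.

Reducing to letter names: E, A, G#, C#. These stack in thirds as A–C#–E–G# — an A major seventh chord.
With the fifth (E) in the bass, the chord is in second inversion (figured bass 4/3).

A major seventh, second inversion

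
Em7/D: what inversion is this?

third inversion

Em7/D means E minor seventh with D in the bass. D is the seventh of E minor seventh (E–G–B–D), so this is third inversion.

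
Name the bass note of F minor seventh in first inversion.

Ab

In first inversion the third is lowest. For F minor seventh (F–Ab–C–Eb) that is Ab.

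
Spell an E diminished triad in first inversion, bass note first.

The chord tones are E–G–Bb. With the third (G) lowest for first inversion: G, Bb, E.

G, Bb, E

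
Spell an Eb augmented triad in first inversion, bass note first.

G, B, Eb

The chord tones are Eb–G–B. With the third (G) lowest for first inversion: G, B, Eb.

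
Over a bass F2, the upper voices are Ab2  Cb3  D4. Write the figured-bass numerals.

The notes F, Ab, Cb, D stack in thirds as D–F–Ab–Cb — a D diminished seventh chord. The bass F is the third, so this is first inversion: figured 6/5.

6/5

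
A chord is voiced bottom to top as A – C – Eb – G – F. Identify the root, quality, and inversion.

F dominant ninth, first inversion

The pitch classes A, C, Eb, G, F arrange in thirds as F–A–C–Eb–G: an F dominant ninth chord.
A is the third of F dominant ninth; third in the bass means first inversion.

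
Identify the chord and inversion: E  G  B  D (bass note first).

Reducing to letter names: E, G, B, D. These stack in thirds as E–G–B–D — an E minor seventh chord.
With the root (E) in the bass, the chord is in root position (figured bass 7).

E minor seventh, root position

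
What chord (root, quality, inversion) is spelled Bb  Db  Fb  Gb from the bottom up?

Reducing to letter names: Bb, Db, Fb, Gb. These stack in thirds as Gb–Bb–Db–Fb — a Gb dominant seventh chord.
The lowest note is Bb, the third of the chord, so this is first inversion (figured bass 6/5).

Gb dominant seventh, first inversion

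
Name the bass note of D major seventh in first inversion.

In first inversion the third is lowest. For D major seventh (D–F#–A–C#) that is F#.

F#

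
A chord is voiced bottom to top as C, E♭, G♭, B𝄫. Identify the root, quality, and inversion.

C diminished seventh, root position

The distinct note names are C, Eb, Gb, Bbb. Stacked in thirds they read C–Eb–Gb–Bbb, which is a diminished seventh chord on C.
The lowest note is C, the root of the chord, so this is root position (figured bass 7).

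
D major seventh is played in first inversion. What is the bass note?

F#

The third of D major seventh (D–F#–A–C#) is F#; that is the bass in first inversion.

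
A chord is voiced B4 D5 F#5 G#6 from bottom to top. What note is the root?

G#

Reordering B, D, F#, G# into stacked thirds gives G#–B–D–F#; the bottom of that stack, G#, is the root.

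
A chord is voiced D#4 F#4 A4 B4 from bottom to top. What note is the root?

B

The distinct letter names are D#, F#, A, B. Arranged as a stack of thirds they read B–D#–F#–A, so B is the root (a B dominant seventh chord).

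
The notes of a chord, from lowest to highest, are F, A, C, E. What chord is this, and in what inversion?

Reducing to letter names: F, A, C, E. These stack in thirds as F–A–C–E — an F major seventh chord.
With the root (F) in the bass, the chord is in root position (figured bass 7).

F major seventh, root position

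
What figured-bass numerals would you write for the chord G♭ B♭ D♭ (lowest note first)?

5/3

The notes Gb, Bb, Db stack in thirds as Gb–Bb–Db — a Gb major triad. The bass Gb is the root, so this is root position: figured 5/3.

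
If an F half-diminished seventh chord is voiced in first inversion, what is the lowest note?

Ab

The third of F half-diminished seventh (F–Ab–Cb–Eb) is Ab; that is the bass in first inversion.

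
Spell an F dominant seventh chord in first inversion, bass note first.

A, C, Eb, F

The chord tones are F–A–C–Eb. With the third (A) lowest for first inversion: A, C, Eb, F.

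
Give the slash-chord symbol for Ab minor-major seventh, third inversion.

Abm(maj7)/G

Third inversion of Ab minor-major seventh has the seventh (G) in the bass. As a slash chord: Abm(maj7)/G.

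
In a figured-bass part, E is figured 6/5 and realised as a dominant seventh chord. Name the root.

C

The figures 6/5 mean the third of the chord is in the bass. If E is the third of a dominant seventh chord, the root is C (chord tones C–E–G–Bb).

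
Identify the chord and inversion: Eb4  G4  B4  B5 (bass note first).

The pitch classes Eb, G, B arrange in thirds as Eb–G–B: an Eb augmented triad.
With the root (Eb) in the bass, the chord is in root position (figured bass 5/3).

Eb augmented, root position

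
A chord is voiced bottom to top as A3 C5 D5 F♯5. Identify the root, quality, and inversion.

D dominant seventh, second inversion

Reducing to letter names: A, C, D, F#. These stack in thirds as D–F#–A–C — a D dominant seventh chord.
A is the fifth of D dominant seventh; fifth in the bass means second inversion (figured bass 4/3).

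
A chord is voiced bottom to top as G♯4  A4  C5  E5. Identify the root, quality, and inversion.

The distinct note names are G#, A, C, E. Stacked in thirds they read A–C–E–G#, which is a minor-major seventh chord on A.
With the seventh (G#) in the bass, the chord is in third inversion (figured bass 4/2).

A minor-major seventh, third inversion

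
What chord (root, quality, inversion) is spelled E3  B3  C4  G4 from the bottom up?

The pitch classes E, B, C, G arrange in thirds as C–E–G–B: a C major seventh chord.
E is the third of C major seventh; third in the bass means first inversion (figured bass 6/5).

C major seventh, first inversion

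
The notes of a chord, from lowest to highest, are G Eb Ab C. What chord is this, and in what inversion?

The pitch classes G, Eb, Ab, C arrange in thirds as Ab–C–Eb–G: an Ab major seventh chord.
The lowest note is G, the seventh of the chord, so this is third inversion (figured bass 4/2).

Ab major seventh, third inversion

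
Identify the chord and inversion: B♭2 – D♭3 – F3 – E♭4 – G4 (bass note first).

The pitch classes Bb, Db, F, Eb, G arrange in thirds as Eb–G–Bb–Db–F: an Eb dominant ninth chord.
Bb is the fifth of Eb dominant ninth; fifth in the bass means second inversion.

Eb dominant ninth, second inversion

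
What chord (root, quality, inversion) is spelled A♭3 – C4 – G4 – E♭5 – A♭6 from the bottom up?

Reducing to letter names: Ab, C, G, Eb. These stack in thirds as Ab–C–Eb–G — an Ab major seventh chord.
The lowest note is Ab, the root of the chord, so this is root position (figured bass 7).

Ab major seventh, root position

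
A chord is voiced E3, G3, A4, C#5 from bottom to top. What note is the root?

E, G, A, C# are the tones of an A dominant seventh chord (A–C#–E–G), making A the root.

A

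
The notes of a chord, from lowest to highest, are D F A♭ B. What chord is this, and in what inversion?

B diminished seventh, first inversion

The distinct note names are D, F, Ab, B. Stacked in thirds they read B–D–F–Ab, which is a diminished seventh chord on B.
With the third (D) in the bass, the chord is in first inversion (figured bass 6/5).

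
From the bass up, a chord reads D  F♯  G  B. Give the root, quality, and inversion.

G major seventh, second inversion

Reducing to letter names: D, F#, G, B. These stack in thirds as G–B–D–F# — a G major seventh chord.
The lowest note is D, the fifth of the chord, so this is second inversion (figured bass 4/3).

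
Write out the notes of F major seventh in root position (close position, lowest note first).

F, A, C, E

Spelling F major seventh: F–A–C–E. In root position the root is bass, giving F, A, C, E from the bottom.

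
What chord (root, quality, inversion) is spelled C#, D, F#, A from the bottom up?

The distinct note names are C#, D, F#, A. Stacked in thirds they read D–F#–A–C#, which is a major seventh chord on D.
C# is the seventh of D major seventh; seventh in the bass means third inversion (figured bass 4/2).

D major seventh, third inversion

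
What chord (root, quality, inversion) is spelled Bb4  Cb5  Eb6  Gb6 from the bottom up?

The distinct note names are Bb, Cb, Eb, Gb. Stacked in thirds they read Cb–Eb–Gb–Bb, which is a major seventh chord on Cb.
With the seventh (Bb) in the bass, the chord is in third inversion (figured bass 4/2).

Cb major seventh, third inversion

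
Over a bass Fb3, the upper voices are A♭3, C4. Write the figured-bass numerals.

The notes Fb, Ab, C stack in thirds as Fb–Ab–C — an Fb augmented triad. The bass Fb is the root, so this is root position: figured 5/3.

5/3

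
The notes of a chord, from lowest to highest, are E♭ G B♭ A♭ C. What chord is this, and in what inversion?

Ab major ninth, second inversion

Reducing to letter names: Eb, G, Bb, Ab, C. These stack in thirds as Ab–C–Eb–G–Bb — an Ab major ninth chord.
With the fifth (Eb) in the bass, the chord is in second inversion.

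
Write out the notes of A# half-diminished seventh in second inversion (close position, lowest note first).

E, G#, A#, C#

Spelling A# half-diminished seventh: A#–C#–E–G#. In second inversion the fifth is bass, giving E, G#, A#, C# from the bottom.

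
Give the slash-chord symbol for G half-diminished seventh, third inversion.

Third inversion of G half-diminished seventh has the seventh (F) in the bass. As a slash chord: Gø7/F.

Gø7/F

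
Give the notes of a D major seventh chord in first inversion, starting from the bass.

Spelling D major seventh: D–F#–A–C#. In first inversion the third is bass, giving F#, A, C#, D from the bottom.

F#, A, C#, D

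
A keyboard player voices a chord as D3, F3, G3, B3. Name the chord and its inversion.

The distinct note names are D, F, G, B. Stacked in thirds they read G–B–D–F, which is a dominant seventh chord on G.
With the fifth (D) in the bass, the chord is in second inversion (figured bass 4/3).

G dominant seventh, second inversion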